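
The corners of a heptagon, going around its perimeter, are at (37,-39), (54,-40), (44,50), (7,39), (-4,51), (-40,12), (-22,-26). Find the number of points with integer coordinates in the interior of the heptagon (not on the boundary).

6032

By the shoelace formula, twice the signed area is |(37·(-40) − 54·(-39)) + (54·50 − 44·(-40)) + (44·39 − 7·50) + (7·51 − (-4)·39) + ((-4)·12 − (-40)·51) + ((-40)·(-26) − (-22)·12) + ((-22)·(-39) − 37·(-26))| = 12081, so the area is 6040.5.
The number of boundary lattice points is Σ gcd(|Δx|,|Δy|) = gcd(17,1) + gcd(10,90) + gcd(37,11) + gcd(11,12) + gcd(36,39) + gcd(18,38) + gcd(59,13) = 1+10+1+1+3+2+1 = 19.
By Pick's theorem A = I + B/2 − 1, so I = 6040.5 − 19/2 + 1 = 6032.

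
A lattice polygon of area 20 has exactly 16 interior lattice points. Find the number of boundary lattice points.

Pick's theorem gives A = I + B/2 − 1, so B = 2(A − I + 1) = 2(20 − 16 + 1) = 10.

10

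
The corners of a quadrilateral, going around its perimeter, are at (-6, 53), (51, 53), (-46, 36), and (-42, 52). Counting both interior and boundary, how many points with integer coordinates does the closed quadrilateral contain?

803

By the shoelace formula, twice the signed area is |((-6)·53 − 51·53) + (51·36 − (-46)·53) + ((-46)·52 − (-42)·36) + ((-42)·53 − (-6)·52)| = 1541, so the area is 770.5.
Summing gcd(|Δx|,|Δy|) over the edges gives the boundary count: gcd(57,0) + gcd(97,17) + gcd(4,16) + gcd(36,1) = 57+1+4+1 = 63.
Pick's theorem gives I = A − B/2 + 1 = 770.5 − 63/2 + 1 = 740, so the closed region contains I + B = 740 + 63 = 803 lattice points.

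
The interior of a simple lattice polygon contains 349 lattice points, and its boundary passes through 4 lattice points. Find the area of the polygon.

350

Pick's theorem states A = I + B/2 − 1, so A = 349 + 4/2 − 1 = 350.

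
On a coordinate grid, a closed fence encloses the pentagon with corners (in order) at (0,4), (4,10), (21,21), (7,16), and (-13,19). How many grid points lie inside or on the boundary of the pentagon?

Using the shoelace formula, 2A = |(0·10 − 4·4) + (4·21 − 21·10) + (21·16 − 7·21) + (7·19 − (-13)·16) + ((-13)·4 − 0·19)| = 336, so the area is 168.
The number of boundary lattice points is Σ gcd(|Δx|,|Δy|) = gcd(4,6) + gcd(17,11) + gcd(14,5) + gcd(20,3) + gcd(13,15) = 2+1+1+1+1 = 6.
Pick's theorem gives I = A − B/2 + 1 = 168 − 6/2 + 1 = 166, so the closed region contains I + B = 166 + 6 = 172 lattice points.

172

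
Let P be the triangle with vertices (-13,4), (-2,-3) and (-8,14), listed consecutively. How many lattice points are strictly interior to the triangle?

70

The shoelace formula gives twice the area as |((-13)·(-3) − (-2)·4) + ((-2)·14 − (-8)·(-3)) + ((-8)·4 − (-13)·14)| = 145, so the area is 72.5.
Summing gcd(|Δx|,|Δy|) over the edges gives the boundary count: gcd(11,7) + gcd(6,17) + gcd(5,10) = 1+1+5 = 7.
Pick's theorem gives I = A − B/2 + 1 = 72.5 − 7/2 + 1 = 70.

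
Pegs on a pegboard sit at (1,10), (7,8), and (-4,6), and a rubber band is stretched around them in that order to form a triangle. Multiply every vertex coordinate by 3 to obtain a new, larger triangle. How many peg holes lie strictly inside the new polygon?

By the shoelace formula, twice the signed area is |[1·8 − 7·10] + [7·6 − (-4)·8] + [(-4)·10 − 1·6]| = 34, so the area is 17.
The number of boundary lattice points is Σ gcd(|Δx|,|Δy|) = gcd(6,2) + gcd(11,2) + gcd(5,4) = 2+1+1 = 4.
Scaling by 3 multiplies the area by 3² = 9 (so the new area is 153) and multiplies the boundary lattice-point count by 3, giving 12.
By Pick's theorem, the interior count of the dilated polygon is 153 − 12/2 + 1 = 148.

148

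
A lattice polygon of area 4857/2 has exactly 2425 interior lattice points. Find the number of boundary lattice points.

9

Pick's theorem gives A = I + B/2 − 1, so B = 2(A − I + 1) = 2(4857/2 − 2425 + 1) = 9.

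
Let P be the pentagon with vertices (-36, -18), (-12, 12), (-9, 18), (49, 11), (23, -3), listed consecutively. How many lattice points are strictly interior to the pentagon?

1324

Using the shoelace formula, 2A = |((-36)·12 − (-12)·(-18)) + ((-12)·18 − (-9)·12) + ((-9)·11 − 49·18) + (49·(-3) − 23·11) + (23·(-18) − (-36)·(-3))| = 2659, so the area is 1329.5.
The number of boundary lattice points is Σ gcd(|Δx|,|Δy|) = gcd(24,30) + gcd(3,6) + gcd(58,7) + gcd(26,14) + gcd(59,15) = 6+3+1+2+1 = 13.
By Pick's theorem A = I + B/2 − 1, so I = 1329.5 − 13/2 + 1 = 1324.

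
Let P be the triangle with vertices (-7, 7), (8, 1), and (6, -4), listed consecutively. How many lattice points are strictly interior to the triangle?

42

Using the shoelace formula, 2A = |((-7)·1 − 8·7) + (8·(-4) − 6·1) + (6·7 − (-7)·(-4))| = 87, so the area is 87/2.
Along each edge there are gcd(|Δx|,|Δy|)+1 lattice points, so counting each shared vertex once the boundary has gcd(15,6) + gcd(2,5) + gcd(13,11) = 3+1+1 = 5.
By Pick's theorem A = I + B/2 − 1, so I = 87/2 − 5/2 + 1 = 42.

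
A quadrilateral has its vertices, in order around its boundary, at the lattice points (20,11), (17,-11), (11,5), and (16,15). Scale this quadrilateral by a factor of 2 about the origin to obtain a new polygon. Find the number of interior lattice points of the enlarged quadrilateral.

By the shoelace formula, twice the signed area is |[20·(-11) − 17·11] + [17·5 − 11·(-11)] + [11·15 − 16·5] + [16·11 − 20·15]| = 240, so the area is 120.
The number of boundary lattice points is Σ gcd(|Δx|,|Δy|) = gcd(3,22) + gcd(6,16) + gcd(5,10) + gcd(4,4) = 1+2+5+4 = 12.
Scaling by 2 multiplies the area by 2² = 4 (so the new area is 480) and multiplies the boundary lattice-point count by 2, giving 24.
By Pick's theorem, the interior count of the dilated polygon is 480 − 24/2 + 1 = 469.

469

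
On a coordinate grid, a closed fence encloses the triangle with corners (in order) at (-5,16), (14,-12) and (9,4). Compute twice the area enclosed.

Using the shoelace formula, 2A = |((-5)·(-12) − 14·16) + (14·4 − 9·(-12)) + (9·16 − (-5)·4)| = 164, so the area is 82.

164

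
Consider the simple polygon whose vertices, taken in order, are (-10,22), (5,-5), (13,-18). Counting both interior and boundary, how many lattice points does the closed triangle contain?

14

The shoelace formula gives twice the area as |((-10)·(-5) − 5·22) + (5·(-18) − 13·(-5)) + (13·22 − (-10)·(-18))| = 21, so the area is 10.5.
Along each edge there are gcd(|Δx|,|Δy|)+1 lattice points, so counting each shared vertex once the boundary has gcd(15,27) + gcd(8,13) + gcd(23,40) = 3+1+1 = 5.
Pick's theorem gives I = A − B/2 + 1 = 10.5 − 5/2 + 1 = 9, so the closed region contains I + B = 9 + 5 = 14 lattice points.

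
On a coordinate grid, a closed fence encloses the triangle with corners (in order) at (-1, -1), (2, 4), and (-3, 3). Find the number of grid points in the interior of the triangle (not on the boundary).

10

Using the shoelace formula, 2A = |[(-1)·4 − 2·(-1)] + [2·3 − (-3)·4] + [(-3)·(-1) − (-1)·3]| = 22, so the area is 11.
Along each edge there are gcd(|Δx|,|Δy|)+1 lattice points, so counting each shared vertex once the boundary has gcd(3,5) + gcd(5,1) + gcd(2,4) = 1+1+2 = 4.
Pick's theorem gives I = A − B/2 + 1 = 11 − 4/2 + 1 = 10.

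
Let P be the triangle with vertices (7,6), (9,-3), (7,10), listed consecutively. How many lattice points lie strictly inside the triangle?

2

The shoelace formula gives twice the area as |(7·(-3) − 9·6) + (9·10 − 7·(-3)) + (7·6 − 7·10)| = 8, so the area is 4.
The number of boundary lattice points is Σ gcd(|Δx|,|Δy|) = gcd(2,9) + gcd(2,13) + gcd(0,4) = 1+1+4 = 6.
By Pick's theorem A = I + B/2 − 1, so I = 4 − 6/2 + 1 = 2.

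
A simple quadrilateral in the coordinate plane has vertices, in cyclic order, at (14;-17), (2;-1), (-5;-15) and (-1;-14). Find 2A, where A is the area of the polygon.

253

Using the shoelace formula, 2A = |(14·(-1) − 2·(-17)) + (2·(-15) − (-5)·(-1)) + ((-5)·(-14) − (-1)·(-15)) + ((-1)·(-17) − 14·(-14))| = 253, so the area is 126.5.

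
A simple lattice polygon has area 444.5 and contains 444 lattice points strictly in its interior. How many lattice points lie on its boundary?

3

Pick's theorem gives A = I + B/2 − 1, so B = 2(A − I + 1) = 2(444.5 − 444 + 1) = 3.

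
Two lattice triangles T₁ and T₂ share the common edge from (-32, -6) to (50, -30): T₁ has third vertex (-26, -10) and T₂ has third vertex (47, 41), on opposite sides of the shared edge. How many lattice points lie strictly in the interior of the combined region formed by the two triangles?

2964

The union is the simple quadrilateral with vertices (-32, -6), (-26, -10), (50, -30), (47, 41) in order.
By the shoelace formula, twice the signed area is |((-32)·(-10) − (-26)·(-6)) + ((-26)·(-30) − 50·(-10)) + (50·41 − 47·(-30)) + (47·(-6) − (-32)·41)| = 5934, so the area is 2967.
The number of boundary lattice points is Σ gcd(|Δx|,|Δy|) = gcd(6,4) + gcd(76,20) + gcd(3,71) + gcd(79,47) = 2+4+1+1 = 8.
By Pick's theorem I = A − B/2 + 1 = 2967 − 8/2 + 1 = 2964.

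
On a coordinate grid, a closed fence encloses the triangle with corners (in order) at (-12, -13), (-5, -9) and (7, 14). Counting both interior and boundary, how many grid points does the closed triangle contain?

The shoelace formula gives twice the area as |[(-12)·(-9) − (-5)·(-13)] + [(-5)·14 − 7·(-9)] + [7·(-13) − (-12)·14]| = 113, so the area is 113/2.
The number of boundary lattice points is Σ gcd(|Δx|,|Δy|) = gcd(7,4) + gcd(12,23) + gcd(19,27) = 1+1+1 = 3.
Pick's theorem gives I = A − B/2 + 1 = 113/2 − 3/2 + 1 = 56, so the closed region contains I + B = 56 + 3 = 59 lattice points.

59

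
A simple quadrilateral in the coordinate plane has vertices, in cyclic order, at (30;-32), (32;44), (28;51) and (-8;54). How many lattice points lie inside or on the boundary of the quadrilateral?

1655

The shoelace formula gives twice the area as |(30·44 − 32·(-32)) + (32·51 − 28·44) + (28·54 − (-8)·51) + ((-8)·(-32) − 30·54)| = 3300, so the area is 1650.
Summing gcd(|Δx|,|Δy|) over the edges gives the boundary count: gcd(2,76) + gcd(4,7) + gcd(36,3) + gcd(38,86) = 2+1+3+2 = 8.
Pick's theorem gives I = A − B/2 + 1 = 1650 − 8/2 + 1 = 1647, so the closed region contains I + B = 1647 + 8 = 1655 lattice points.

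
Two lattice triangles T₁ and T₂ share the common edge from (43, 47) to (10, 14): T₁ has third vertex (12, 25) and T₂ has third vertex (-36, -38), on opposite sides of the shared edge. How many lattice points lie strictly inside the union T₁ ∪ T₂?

The union is the simple quadrilateral with vertices (43, 47), (12, 25), (10, 14), (-36, -38) in order.
By the shoelace formula, twice the signed area is |[43·25 − 12·47] + [12·14 − 10·25] + [10·(-38) − (-36)·14] + [(-36)·47 − 43·(-38)]| = 495, so the area is 495/2.
Summing gcd(|Δx|,|Δy|) over the edges gives the boundary count: gcd(31,22) + gcd(2,11) + gcd(46,52) + gcd(79,85) = 1+1+2+1 = 5.
By Pick's theorem I = A − B/2 + 1 = 495/2 − 5/2 + 1 = 246.

246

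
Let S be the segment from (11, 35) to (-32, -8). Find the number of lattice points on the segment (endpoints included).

The number of lattice points on a segment between lattice points is gcd(|Δx|,|Δy|) + 1 = gcd(43,43) + 1 = 43 + 1 = 44.

44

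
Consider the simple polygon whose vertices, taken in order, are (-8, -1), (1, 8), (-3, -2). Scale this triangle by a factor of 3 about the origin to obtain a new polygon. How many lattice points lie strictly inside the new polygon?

By the shoelace formula, twice the signed area is |((-8)·8 − 1·(-1)) + (1·(-2) − (-3)·8) + ((-3)·(-1) − (-8)·(-2))| = 54, so the area is 27.
Along each edge there are gcd(|Δx|,|Δy|)+1 lattice points, so counting each shared vertex once the boundary has gcd(9,9) + gcd(4,10) + gcd(5,1) = 9+2+1 = 12.
Scaling by 3 multiplies the area by 3² = 9 (so the new area is 243) and multiplies the boundary lattice-point count by 3, giving 36.
By Pick's theorem, the interior count of the dilated polygon is 243 − 36/2 + 1 = 226.

226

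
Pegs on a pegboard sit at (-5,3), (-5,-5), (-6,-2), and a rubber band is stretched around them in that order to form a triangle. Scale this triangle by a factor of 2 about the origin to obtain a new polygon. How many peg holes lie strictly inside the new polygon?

The shoelace formula gives twice the area as |((-5)·(-5) − (-5)·3) + ((-5)·(-2) − (-6)·(-5)) + ((-6)·3 − (-5)·(-2))| = 8, so the area is 4.
Along each edge there are gcd(|Δx|,|Δy|)+1 lattice points, so counting each shared vertex once the boundary has gcd(0,8) + gcd(1,3) + gcd(1,5) = 8+1+1 = 10.
Scaling by 2 multiplies the area by 2² = 4 (so the new area is 16) and multiplies the boundary lattice-point count by 2, giving 20.
By Pick's theorem, the interior count of the dilated polygon is 16 − 20/2 + 1 = 7.

7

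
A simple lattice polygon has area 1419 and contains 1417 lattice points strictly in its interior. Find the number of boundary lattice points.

6

Pick's theorem gives A = I + B/2 − 1, so B = 2(A − I + 1) = 2(1419 − 1417 + 1) = 6.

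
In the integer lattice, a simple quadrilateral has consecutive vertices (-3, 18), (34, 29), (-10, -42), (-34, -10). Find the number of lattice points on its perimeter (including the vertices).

11

Summing gcd(|Δx|,|Δy|) over the edges gives the boundary count: gcd(37,11) + gcd(44,71) + gcd(24,32) + gcd(31,28) = 1+1+8+1 = 11.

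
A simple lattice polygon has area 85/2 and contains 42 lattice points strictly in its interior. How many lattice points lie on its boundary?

Pick's theorem gives A = I + B/2 − 1, so B = 2(A − I + 1) = 2(85/2 − 42 + 1) = 3.

3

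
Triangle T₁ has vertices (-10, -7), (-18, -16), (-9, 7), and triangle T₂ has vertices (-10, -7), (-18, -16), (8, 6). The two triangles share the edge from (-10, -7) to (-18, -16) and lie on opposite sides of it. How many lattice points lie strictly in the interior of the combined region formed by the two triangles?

79

The union is the simple quadrilateral with vertices (-10, -7), (-9, 7), (-18, -16), (8, 6) in order.
By the shoelace formula, twice the signed area is |[(-10)·7 − (-9)·(-7)] + [(-9)·(-16) − (-18)·7] + [(-18)·6 − 8·(-16)] + [8·(-7) − (-10)·6]| = 161, so the area is 80.5.
Along each edge there are gcd(|Δx|,|Δy|)+1 lattice points, so counting each shared vertex once the boundary has gcd(1,14) + gcd(9,23) + gcd(26,22) + gcd(18,13) = 1+1+2+1 = 5.
By Pick's theorem I = A − B/2 + 1 = 80.5 − 5/2 + 1 = 79.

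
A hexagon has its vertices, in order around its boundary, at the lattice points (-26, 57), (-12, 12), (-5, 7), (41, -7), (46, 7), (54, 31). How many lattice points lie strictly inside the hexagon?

2812

The shoelace formula gives twice the area as |[(-26)·12 − (-12)·57] + [(-12)·7 − (-5)·12] + [(-5)·(-7) − 41·7] + [41·7 − 46·(-7)] + [46·31 − 54·7] + [54·57 − (-26)·31]| = 5637, so the area is 5637/2.
Summing gcd(|Δx|,|Δy|) over the edges gives the boundary count: gcd(14,45) + gcd(7,5) + gcd(46,14) + gcd(5,14) + gcd(8,24) + gcd(80,26) = 1+1+2+1+8+2 = 15.
By Pick's theorem A = I + B/2 − 1, so I = 5637/2 − 15/2 + 1 = 2812.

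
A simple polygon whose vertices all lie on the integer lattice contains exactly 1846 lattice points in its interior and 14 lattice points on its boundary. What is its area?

By Pick's theorem, A = I + B/2 − 1 = 1846 + 14/2 − 1 = 1852.

1852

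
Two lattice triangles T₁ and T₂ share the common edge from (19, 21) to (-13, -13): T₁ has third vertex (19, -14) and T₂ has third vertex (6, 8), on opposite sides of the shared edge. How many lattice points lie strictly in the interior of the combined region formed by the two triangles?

549

The union is the simple quadrilateral with vertices (19, 21), (19, -14), (-13, -13), (6, 8) in order.
Using the shoelace formula, 2A = |(19·(-14) − 19·21) + (19·(-13) − (-13)·(-14)) + ((-13)·8 − 6·(-13)) + (6·21 − 19·8)| = 1146, so the area is 573.
Summing gcd(|Δx|,|Δy|) over the edges gives the boundary count: gcd(0,35) + gcd(32,1) + gcd(19,21) + gcd(13,13) = 35+1+1+13 = 50.
By Pick's theorem I = A − B/2 + 1 = 573 − 50/2 + 1 = 549.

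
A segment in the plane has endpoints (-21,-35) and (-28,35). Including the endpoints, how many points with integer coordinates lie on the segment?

The number of lattice points on a segment between lattice points is gcd(|Δx|,|Δy|) + 1 = gcd(7,70) + 1 = 7 + 1 = 8.

8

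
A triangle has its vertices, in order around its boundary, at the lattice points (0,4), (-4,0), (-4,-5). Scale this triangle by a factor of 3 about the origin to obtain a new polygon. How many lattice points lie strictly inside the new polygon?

76

The shoelace formula gives twice the area as |[0·0 − (-4)·4] + [(-4)·(-5) − (-4)·0] + [(-4)·4 − 0·(-5)]| = 20, so the area is 10.
Summing gcd(|Δx|,|Δy|) over the edges gives the boundary count: gcd(4,4) + gcd(0,5) + gcd(4,9) = 4+5+1 = 10.
Scaling by 3 multiplies the area by 3² = 9 (so the new area is 90) and multiplies the boundary lattice-point count by 3, giving 30.
By Pick's theorem, the interior count of the dilated polygon is 90 − 30/2 + 1 = 76.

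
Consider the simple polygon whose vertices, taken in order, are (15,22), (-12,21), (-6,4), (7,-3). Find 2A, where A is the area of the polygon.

846

By the shoelace formula, twice the signed area is |(15·21 − (-12)·22) + ((-12)·4 − (-6)·21) + ((-6)·(-3) − 7·4) + (7·22 − 15·(-3))| = 846, so the area is 423.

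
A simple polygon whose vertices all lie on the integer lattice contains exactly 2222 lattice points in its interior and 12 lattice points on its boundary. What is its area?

2227

By Pick's theorem, A = I + B/2 − 1 = 2222 + 12/2 − 1 = 2227.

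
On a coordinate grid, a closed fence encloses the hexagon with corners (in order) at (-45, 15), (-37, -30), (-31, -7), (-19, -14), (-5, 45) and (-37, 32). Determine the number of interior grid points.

By the shoelace formula, twice the signed area is |((-45)·(-30) − (-37)·15) + ((-37)·(-7) − (-31)·(-30)) + ((-31)·(-14) − (-19)·(-7)) + ((-19)·45 − (-5)·(-14)) + ((-5)·32 − (-37)·45) + ((-37)·15 − (-45)·32)| = 3000, so the area is 1500.
Along each edge there are gcd(|Δx|,|Δy|)+1 lattice points, so counting each shared vertex once the boundary has gcd(8,45) + gcd(6,23) + gcd(12,7) + gcd(14,59) + gcd(32,13) + gcd(8,17) = 1+1+1+1+1+1 = 6.
Pick's theorem gives I = A − B/2 + 1 = 1500 − 6/2 + 1 = 1498.

1498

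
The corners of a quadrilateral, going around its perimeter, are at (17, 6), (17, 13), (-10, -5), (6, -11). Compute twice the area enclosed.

The shoelace formula gives twice the area as |(17·13 − 17·6) + (17·(-5) − (-10)·13) + ((-10)·(-11) − 6·(-5)) + (6·6 − 17·(-11))| = 527, so the area is 263.5.

527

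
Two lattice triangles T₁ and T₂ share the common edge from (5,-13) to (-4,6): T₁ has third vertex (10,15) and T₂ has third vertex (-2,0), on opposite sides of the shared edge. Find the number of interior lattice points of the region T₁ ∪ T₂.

The union is the simple quadrilateral with vertices (5,-13), (10,15), (-4,6), (-2,0) in order.
By the shoelace formula, twice the signed area is |[5·15 − 10·(-13)] + [10·6 − (-4)·15] + [(-4)·0 − (-2)·6] + [(-2)·(-13) − 5·0]| = 363, so the area is 181.5.
Along each edge there are gcd(|Δx|,|Δy|)+1 lattice points, so counting each shared vertex once the boundary has gcd(5,28) + gcd(14,9) + gcd(2,6) + gcd(7,13) = 1+1+2+1 = 5.
By Pick's theorem I = A − B/2 + 1 = 181.5 − 5/2 + 1 = 180.

180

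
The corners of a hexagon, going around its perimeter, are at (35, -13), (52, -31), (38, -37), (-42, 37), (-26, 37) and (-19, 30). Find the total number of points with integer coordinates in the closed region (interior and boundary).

1403

Using the shoelace formula, 2A = |(35·(-31) − 52·(-13)) + (52·(-37) − 38·(-31)) + (38·37 − (-42)·(-37)) + ((-42)·37 − (-26)·37) + ((-26)·30 − (-19)·37) + ((-19)·(-13) − 35·30)| = 2775, so the area is 2775/2.
Summing gcd(|Δx|,|Δy|) over the edges gives the boundary count: gcd(17,18) + gcd(14,6) + gcd(80,74) + gcd(16,0) + gcd(7,7) + gcd(54,43) = 1+2+2+16+7+1 = 29.
Pick's theorem gives I = A − B/2 + 1 = 2775/2 − 29/2 + 1 = 1374, so the closed region contains I + B = 1374 + 29 = 1403 lattice points.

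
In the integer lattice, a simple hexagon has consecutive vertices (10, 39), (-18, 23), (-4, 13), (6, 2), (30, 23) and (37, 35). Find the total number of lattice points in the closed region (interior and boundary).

1044

Using the shoelace formula, 2A = |(10·23 − (-18)·39) + ((-18)·13 − (-4)·23) + ((-4)·2 − 6·13) + (6·23 − 30·2) + (30·35 − 37·23) + (37·39 − 10·35)| = 2074, so the area is 1037.
Summing gcd(|Δx|,|Δy|) over the edges gives the boundary count: gcd(28,16) + gcd(14,10) + gcd(10,11) + gcd(24,21) + gcd(7,12) + gcd(27,4) = 4+2+1+3+1+1 = 12.
Pick's theorem gives I = A − B/2 + 1 = 1037 − 12/2 + 1 = 1032, so the closed region contains I + B = 1032 + 12 = 1044 lattice points.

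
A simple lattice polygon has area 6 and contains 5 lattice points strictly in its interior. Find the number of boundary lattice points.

4

Pick's theorem gives A = I + B/2 − 1, so B = 2(A − I + 1) = 2(6 − 5 + 1) = 4.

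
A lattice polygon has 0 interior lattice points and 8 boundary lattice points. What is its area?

3

By Pick's theorem, A = I + B/2 − 1 = 0 + 8/2 − 1 = 3.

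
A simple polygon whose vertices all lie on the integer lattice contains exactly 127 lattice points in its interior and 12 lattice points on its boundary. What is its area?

132

By Pick's theorem, A = I + B/2 − 1 = 127 + 12/2 − 1 = 132.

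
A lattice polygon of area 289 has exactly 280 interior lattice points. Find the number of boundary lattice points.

Pick's theorem gives A = I + B/2 − 1, so B = 2(A − I + 1) = 2(289 − 280 + 1) = 20.

20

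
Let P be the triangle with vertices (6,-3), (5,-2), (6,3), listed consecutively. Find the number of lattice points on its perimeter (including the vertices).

8

The number of boundary lattice points is Σ gcd(|Δx|,|Δy|) = gcd(1,1) + gcd(1,5) + gcd(0,6) = 1+1+6 = 8.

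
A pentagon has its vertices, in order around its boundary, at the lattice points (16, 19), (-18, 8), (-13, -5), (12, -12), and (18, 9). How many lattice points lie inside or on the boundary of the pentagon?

706

Using the shoelace formula, 2A = |[16·8 − (-18)·19] + [(-18)·(-5) − (-13)·8] + [(-13)·(-12) − 12·(-5)] + [12·9 − 18·(-12)] + [18·19 − 16·9]| = 1402, so the area is 701.
Summing gcd(|Δx|,|Δy|) over the edges gives the boundary count: gcd(34,11) + gcd(5,13) + gcd(25,7) + gcd(6,21) + gcd(2,10) = 1+1+1+3+2 = 8.
Pick's theorem gives I = A − B/2 + 1 = 701 − 8/2 + 1 = 698, so the closed region contains I + B = 698 + 8 = 706 lattice points.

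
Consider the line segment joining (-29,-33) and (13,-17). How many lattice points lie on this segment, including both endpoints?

3

The number of lattice points on a segment between lattice points is gcd(|Δx|,|Δy|) + 1 = gcd(42,16) + 1 = 2 + 1 = 3.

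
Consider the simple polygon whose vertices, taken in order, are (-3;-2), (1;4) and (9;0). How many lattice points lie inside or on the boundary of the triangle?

37

By the shoelace formula, twice the signed area is |[(-3)·4 − 1·(-2)] + [1·0 − 9·4] + [9·(-2) − (-3)·0]| = 64, so the area is 32.
Along each edge there are gcd(|Δx|,|Δy|)+1 lattice points, so counting each shared vertex once the boundary has gcd(4,6) + gcd(8,4) + gcd(12,2) = 2+4+2 = 8.
Pick's theorem gives I = A − B/2 + 1 = 32 − 8/2 + 1 = 29, so the closed region contains I + B = 29 + 8 = 37 lattice points.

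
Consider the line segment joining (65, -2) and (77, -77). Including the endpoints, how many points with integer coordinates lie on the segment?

4

The number of lattice points on a segment between lattice points is gcd(|Δx|,|Δy|) + 1 = gcd(12,75) + 1 = 3 + 1 = 4.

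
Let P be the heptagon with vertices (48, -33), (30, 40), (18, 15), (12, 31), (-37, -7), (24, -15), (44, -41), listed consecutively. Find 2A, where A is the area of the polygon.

4996

The shoelace formula gives twice the area as |(48·40 − 30·(-33)) + (30·15 − 18·40) + (18·31 − 12·15) + (12·(-7) − (-37)·31) + ((-37)·(-15) − 24·(-7)) + (24·(-41) − 44·(-15)) + (44·(-33) − 48·(-41))| = 4996, so the area is 2498.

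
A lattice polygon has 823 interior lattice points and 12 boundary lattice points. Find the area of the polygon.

828

Pick's theorem states A = I + B/2 − 1, so A = 823 + 12/2 − 1 = 828.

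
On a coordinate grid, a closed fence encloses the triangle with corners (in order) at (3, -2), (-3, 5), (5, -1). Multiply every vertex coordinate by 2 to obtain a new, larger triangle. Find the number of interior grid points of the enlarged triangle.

37

Using the shoelace formula, 2A = |(3·5 − (-3)·(-2)) + ((-3)·(-1) − 5·5) + (5·(-2) − 3·(-1))| = 20, so the area is 10.
Along each edge there are gcd(|Δx|,|Δy|)+1 lattice points, so counting each shared vertex once the boundary has gcd(6,7) + gcd(8,6) + gcd(2,1) = 1+2+1 = 4.
Scaling by 2 multiplies the area by 2² = 4 (so the new area is 40) and multiplies the boundary lattice-point count by 2, giving 8.
By Pick's theorem, the interior count of the dilated polygon is 40 − 8/2 + 1 = 37.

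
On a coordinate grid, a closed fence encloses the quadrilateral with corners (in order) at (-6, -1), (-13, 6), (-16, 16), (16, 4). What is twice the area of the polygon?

By the shoelace formula, twice the signed area is |((-6)·6 − (-13)·(-1)) + ((-13)·16 − (-16)·6) + ((-16)·4 − 16·16) + (16·(-1) − (-6)·4)| = 473, so the area is 236.5.

473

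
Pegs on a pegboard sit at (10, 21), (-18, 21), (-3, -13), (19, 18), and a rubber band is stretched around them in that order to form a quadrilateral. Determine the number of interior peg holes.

Using the shoelace formula, 2A = |(10·21 − (-18)·21) + ((-18)·(-13) − (-3)·21) + ((-3)·18 − 19·(-13)) + (19·21 − 10·18)| = 1297, so the area is 1297/2.
Along each edge there are gcd(|Δx|,|Δy|)+1 lattice points, so counting each shared vertex once the boundary has gcd(28,0) + gcd(15,34) + gcd(22,31) + gcd(9,3) = 28+1+1+3 = 33.
Pick's theorem gives I = A − B/2 + 1 = 1297/2 − 33/2 + 1 = 633.

633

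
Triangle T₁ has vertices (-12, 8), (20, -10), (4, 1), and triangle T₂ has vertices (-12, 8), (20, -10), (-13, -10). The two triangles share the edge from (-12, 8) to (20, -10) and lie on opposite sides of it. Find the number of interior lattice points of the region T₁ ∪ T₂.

312

The union is the simple quadrilateral with vertices (-12, 8), (4, 1), (20, -10), (-13, -10) in order.
The shoelace formula gives twice the area as |((-12)·1 − 4·8) + (4·(-10) − 20·1) + (20·(-10) − (-13)·(-10)) + ((-13)·8 − (-12)·(-10))| = 658, so the area is 329.
Along each edge there are gcd(|Δx|,|Δy|)+1 lattice points, so counting each shared vertex once the boundary has gcd(16,7) + gcd(16,11) + gcd(33,0) + gcd(1,18) = 1+1+33+1 = 36.
By Pick's theorem I = A − B/2 + 1 = 329 − 36/2 + 1 = 312.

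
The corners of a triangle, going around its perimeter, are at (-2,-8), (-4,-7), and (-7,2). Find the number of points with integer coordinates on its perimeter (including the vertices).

The number of boundary lattice points is Σ gcd(|Δx|,|Δy|) = gcd(2,1) + gcd(3,9) + gcd(5,10) = 1+3+5 = 9.

9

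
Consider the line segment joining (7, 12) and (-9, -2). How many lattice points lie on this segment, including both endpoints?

3

The number of lattice points on a segment between lattice points is gcd(|Δx|,|Δy|) + 1 = gcd(16,14) + 1 = 2 + 1 = 3.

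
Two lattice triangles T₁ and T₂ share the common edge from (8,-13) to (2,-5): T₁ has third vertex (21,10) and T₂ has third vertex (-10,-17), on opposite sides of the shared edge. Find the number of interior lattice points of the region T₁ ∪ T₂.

The union is the simple quadrilateral with vertices (8,-13), (21,10), (2,-5), (-10,-17) in order.
The shoelace formula gives twice the area as |(8·10 − 21·(-13)) + (21·(-5) − 2·10) + (2·(-17) − (-10)·(-5)) + ((-10)·(-13) − 8·(-17))| = 410, so the area is 205.
Along each edge there are gcd(|Δx|,|Δy|)+1 lattice points, so counting each shared vertex once the boundary has gcd(13,23) + gcd(19,15) + gcd(12,12) + gcd(18,4) = 1+1+12+2 = 16.
By Pick's theorem I = A − B/2 + 1 = 205 − 16/2 + 1 = 198.

198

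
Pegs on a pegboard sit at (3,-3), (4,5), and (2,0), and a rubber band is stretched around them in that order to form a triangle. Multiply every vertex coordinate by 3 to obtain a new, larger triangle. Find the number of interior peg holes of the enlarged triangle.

Using the shoelace formula, 2A = |[3·5 − 4·(-3)] + [4·0 − 2·5] + [2·(-3) − 3·0]| = 11, so the area is 5.5.
Summing gcd(|Δx|,|Δy|) over the edges gives the boundary count: gcd(1,8) + gcd(2,5) + gcd(1,3) = 1+1+1 = 3.
Scaling by 3 multiplies the area by 3² = 9 (so the new area is 49.5) and multiplies the boundary lattice-point count by 3, giving 9.
By Pick's theorem, the interior count of the dilated polygon is 49.5 − 9/2 + 1 = 46.

46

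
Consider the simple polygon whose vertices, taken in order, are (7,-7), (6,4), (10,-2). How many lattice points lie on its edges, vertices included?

The number of boundary lattice points is Σ gcd(|Δx|,|Δy|) = gcd(1,11) + gcd(4,6) + gcd(3,5) = 1+2+1 = 4.

4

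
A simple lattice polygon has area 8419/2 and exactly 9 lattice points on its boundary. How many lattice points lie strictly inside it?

4206

Pick's theorem A = I + B/2 − 1 rearranges to I = A − B/2 + 1 = 8419/2 − 9/2 + 1 = 4206.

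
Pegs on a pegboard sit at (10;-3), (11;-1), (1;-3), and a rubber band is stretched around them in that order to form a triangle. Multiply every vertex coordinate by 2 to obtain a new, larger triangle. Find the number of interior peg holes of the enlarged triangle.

Using the shoelace formula, 2A = |(10·(-1) − 11·(-3)) + (11·(-3) − 1·(-1)) + (1·(-3) − 10·(-3))| = 18, so the area is 9.
Summing gcd(|Δx|,|Δy|) over the edges gives the boundary count: gcd(1,2) + gcd(10,2) + gcd(9,0) = 1+2+9 = 12.
Scaling by 2 multiplies the area by 2² = 4 (so the new area is 36) and multiplies the boundary lattice-point count by 2, giving 24.
By Pick's theorem, the interior count of the dilated polygon is 36 − 24/2 + 1 = 25.

25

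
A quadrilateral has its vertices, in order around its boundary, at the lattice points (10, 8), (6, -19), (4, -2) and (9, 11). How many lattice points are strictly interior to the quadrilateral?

The shoelace formula gives twice the area as |(10·(-19) − 6·8) + (6·(-2) − 4·(-19)) + (4·11 − 9·(-2)) + (9·8 − 10·11)| = 150, so the area is 75.
Summing gcd(|Δx|,|Δy|) over the edges gives the boundary count: gcd(4,27) + gcd(2,17) + gcd(5,13) + gcd(1,3) = 1+1+1+1 = 4.
Pick's theorem gives I = A − B/2 + 1 = 75 − 4/2 + 1 = 74.

74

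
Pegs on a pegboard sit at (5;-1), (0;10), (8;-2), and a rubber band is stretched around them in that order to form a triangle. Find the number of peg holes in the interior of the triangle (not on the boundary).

The shoelace formula gives twice the area as |(5·10 − 0·(-1)) + (0·(-2) − 8·10) + (8·(-1) − 5·(-2))| = 28, so the area is 14.
The number of boundary lattice points is Σ gcd(|Δx|,|Δy|) = gcd(5,11) + gcd(8,12) + gcd(3,1) = 1+4+1 = 6.
By Pick's theorem A = I + B/2 − 1, so I = 14 − 6/2 + 1 = 12.

12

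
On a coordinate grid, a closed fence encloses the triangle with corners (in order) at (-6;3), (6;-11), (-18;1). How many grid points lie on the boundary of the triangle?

Summing gcd(|Δx|,|Δy|) over the edges gives the boundary count: gcd(12,14) + gcd(24,12) + gcd(12,2) = 2+12+2 = 16.

16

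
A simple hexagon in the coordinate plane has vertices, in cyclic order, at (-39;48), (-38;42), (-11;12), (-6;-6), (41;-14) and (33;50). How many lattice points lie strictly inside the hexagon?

3346

By the shoelace formula, twice the signed area is |((-39)·42 − (-38)·48) + ((-38)·12 − (-11)·42) + ((-11)·(-6) − (-6)·12) + ((-6)·(-14) − 41·(-6)) + (41·50 − 33·(-14)) + (33·48 − (-39)·50)| = 6706, so the area is 3353.
The number of boundary lattice points is Σ gcd(|Δx|,|Δy|) = gcd(1,6) + gcd(27,30) + gcd(5,18) + gcd(47,8) + gcd(8,64) + gcd(72,2) = 1+3+1+1+8+2 = 16.
By Pick's theorem A = I + B/2 − 1, so I = 3353 − 16/2 + 1 = 3346.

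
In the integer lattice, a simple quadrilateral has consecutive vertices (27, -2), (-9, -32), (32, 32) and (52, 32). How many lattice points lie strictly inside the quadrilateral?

864

Using the shoelace formula, 2A = |(27·(-32) − (-9)·(-2)) + ((-9)·32 − 32·(-32)) + (32·32 − 52·32) + (52·(-2) − 27·32)| = 1754, so the area is 877.
The number of boundary lattice points is Σ gcd(|Δx|,|Δy|) = gcd(36,30) + gcd(41,64) + gcd(20,0) + gcd(25,34) = 6+1+20+1 = 28.
Pick's theorem gives I = A − B/2 + 1 = 877 − 28/2 + 1 = 864.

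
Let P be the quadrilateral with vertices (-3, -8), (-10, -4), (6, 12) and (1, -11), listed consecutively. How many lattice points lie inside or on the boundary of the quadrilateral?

152

Using the shoelace formula, 2A = |[(-3)·(-4) − (-10)·(-8)] + [(-10)·12 − 6·(-4)] + [6·(-11) − 1·12] + [1·(-8) − (-3)·(-11)]| = 283, so the area is 283/2.
Summing gcd(|Δx|,|Δy|) over the edges gives the boundary count: gcd(7,4) + gcd(16,16) + gcd(5,23) + gcd(4,3) = 1+16+1+1 = 19.
Pick's theorem gives I = A − B/2 + 1 = 283/2 − 19/2 + 1 = 133, so the closed region contains I + B = 133 + 19 = 152 lattice points.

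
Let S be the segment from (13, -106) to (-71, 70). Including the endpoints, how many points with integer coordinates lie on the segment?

5

The number of lattice points on a segment between lattice points is gcd(|Δx|,|Δy|) + 1 = gcd(84,176) + 1 = 4 + 1 = 5.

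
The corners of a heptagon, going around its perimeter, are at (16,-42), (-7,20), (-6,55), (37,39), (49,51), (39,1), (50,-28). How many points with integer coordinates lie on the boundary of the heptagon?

Along each edge there are gcd(|Δx|,|Δy|)+1 lattice points, so counting each shared vertex once the boundary has gcd(23,62) + gcd(1,35) + gcd(43,16) + gcd(12,12) + gcd(10,50) + gcd(11,29) + gcd(34,14) = 1+1+1+12+10+1+2 = 28.

28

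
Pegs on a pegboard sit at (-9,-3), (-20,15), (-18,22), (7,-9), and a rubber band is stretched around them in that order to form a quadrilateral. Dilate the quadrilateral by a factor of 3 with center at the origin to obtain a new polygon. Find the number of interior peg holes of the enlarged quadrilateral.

The shoelace formula gives twice the area as |[(-9)·15 − (-20)·(-3)] + [(-20)·22 − (-18)·15] + [(-18)·(-9) − 7·22] + [7·(-3) − (-9)·(-9)]| = 459, so the area is 229.5.
The number of boundary lattice points is Σ gcd(|Δx|,|Δy|) = gcd(11,18) + gcd(2,7) + gcd(25,31) + gcd(16,6) = 1+1+1+2 = 5.
Scaling by 3 multiplies the area by 3² = 9 (so the new area is 4131/2) and multiplies the boundary lattice-point count by 3, giving 15.
By Pick's theorem, the interior count of the dilated polygon is 4131/2 − 15/2 + 1 = 2059.

2059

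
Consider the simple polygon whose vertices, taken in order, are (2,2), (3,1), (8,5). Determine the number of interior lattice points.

3

By the shoelace formula, twice the signed area is |[2·1 − 3·2] + [3·5 − 8·1] + [8·2 − 2·5]| = 9, so the area is 4.5.
Along each edge there are gcd(|Δx|,|Δy|)+1 lattice points, so counting each shared vertex once the boundary has gcd(1,1) + gcd(5,4) + gcd(6,3) = 1+1+3 = 5.
By Pick's theorem A = I + B/2 − 1, so I = 4.5 − 5/2 + 1 = 3.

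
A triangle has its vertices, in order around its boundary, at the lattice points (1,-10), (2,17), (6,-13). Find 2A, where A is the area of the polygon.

138

Using the shoelace formula, 2A = |[1·17 − 2·(-10)] + [2·(-13) − 6·17] + [6·(-10) − 1·(-13)]| = 138, so the area is 69.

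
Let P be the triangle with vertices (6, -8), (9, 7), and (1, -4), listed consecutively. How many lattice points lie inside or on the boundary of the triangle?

The shoelace formula gives twice the area as |(6·7 − 9·(-8)) + (9·(-4) − 1·7) + (1·(-8) − 6·(-4))| = 87, so the area is 87/2.
Summing gcd(|Δx|,|Δy|) over the edges gives the boundary count: gcd(3,15) + gcd(8,11) + gcd(5,4) = 3+1+1 = 5.
Pick's theorem gives I = A − B/2 + 1 = 87/2 − 5/2 + 1 = 42, so the closed region contains I + B = 42 + 5 = 47 lattice points.

47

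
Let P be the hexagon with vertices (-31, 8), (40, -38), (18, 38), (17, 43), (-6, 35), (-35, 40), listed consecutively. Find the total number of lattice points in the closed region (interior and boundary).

3000

Using the shoelace formula, 2A = |((-31)·(-38) − 40·8) + (40·38 − 18·(-38)) + (18·43 − 17·38) + (17·35 − (-6)·43) + ((-6)·40 − (-35)·35) + ((-35)·8 − (-31)·40)| = 5988, so the area is 2994.
The number of boundary lattice points is Σ gcd(|Δx|,|Δy|) = gcd(71,46) + gcd(22,76) + gcd(1,5) + gcd(23,8) + gcd(29,5) + gcd(4,32) = 1+2+1+1+1+4 = 10.
Pick's theorem gives I = A − B/2 + 1 = 2994 − 10/2 + 1 = 2990, so the closed region contains I + B = 2990 + 10 = 3000 lattice points.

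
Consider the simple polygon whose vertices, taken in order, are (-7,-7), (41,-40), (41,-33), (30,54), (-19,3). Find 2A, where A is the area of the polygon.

By the shoelace formula, twice the signed area is |((-7)·(-40) − 41·(-7)) + (41·(-33) − 41·(-40)) + (41·54 − 30·(-33)) + (30·3 − (-19)·54) + ((-19)·(-7) − (-7)·3)| = 5328, so the area is 2664.

5328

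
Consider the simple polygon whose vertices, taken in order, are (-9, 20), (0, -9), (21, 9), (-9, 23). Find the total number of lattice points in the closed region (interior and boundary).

436

By the shoelace formula, twice the signed area is |[(-9)·(-9) − 0·20] + [0·9 − 21·(-9)] + [21·23 − (-9)·9] + [(-9)·20 − (-9)·23]| = 861, so the area is 430.5.
The number of boundary lattice points is Σ gcd(|Δx|,|Δy|) = gcd(9,29) + gcd(21,18) + gcd(30,14) + gcd(0,3) = 1+3+2+3 = 9.
Pick's theorem gives I = A − B/2 + 1 = 430.5 − 9/2 + 1 = 427, so the closed region contains I + B = 427 + 9 = 436 lattice points.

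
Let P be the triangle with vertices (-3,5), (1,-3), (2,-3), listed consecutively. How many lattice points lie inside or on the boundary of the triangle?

8

The shoelace formula gives twice the area as |[(-3)·(-3) − 1·5] + [1·(-3) − 2·(-3)] + [2·5 − (-3)·(-3)]| = 8, so the area is 4.
The number of boundary lattice points is Σ gcd(|Δx|,|Δy|) = gcd(4,8) + gcd(1,0) + gcd(5,8) = 4+1+1 = 6.
Pick's theorem gives I = A − B/2 + 1 = 4 − 6/2 + 1 = 2, so the closed region contains I + B = 2 + 6 = 8 lattice points.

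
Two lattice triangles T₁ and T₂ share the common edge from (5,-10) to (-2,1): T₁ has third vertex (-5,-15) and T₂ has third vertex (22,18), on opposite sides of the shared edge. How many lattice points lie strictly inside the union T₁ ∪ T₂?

261

The union is the simple quadrilateral with vertices (5,-10), (-5,-15), (-2,1), (22,18) in order.
Using the shoelace formula, 2A = |(5·(-15) − (-5)·(-10)) + ((-5)·1 − (-2)·(-15)) + ((-2)·18 − 22·1) + (22·(-10) − 5·18)| = 528, so the area is 264.
Along each edge there are gcd(|Δx|,|Δy|)+1 lattice points, so counting each shared vertex once the boundary has gcd(10,5) + gcd(3,16) + gcd(24,17) + gcd(17,28) = 5+1+1+1 = 8.
By Pick's theorem I = A − B/2 + 1 = 264 − 8/2 + 1 = 261.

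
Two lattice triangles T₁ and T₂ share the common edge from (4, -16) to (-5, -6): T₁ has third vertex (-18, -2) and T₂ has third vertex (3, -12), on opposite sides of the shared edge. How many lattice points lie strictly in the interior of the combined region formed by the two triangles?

The union is the simple quadrilateral with vertices (4, -16), (-18, -2), (-5, -6), (3, -12) in order.
By the shoelace formula, twice the signed area is |(4·(-2) − (-18)·(-16)) + ((-18)·(-6) − (-5)·(-2)) + ((-5)·(-12) − 3·(-6)) + (3·(-16) − 4·(-12))| = 120, so the area is 60.
The number of boundary lattice points is Σ gcd(|Δx|,|Δy|) = gcd(22,14) + gcd(13,4) + gcd(8,6) + gcd(1,4) = 2+1+2+1 = 6.
By Pick's theorem I = A − B/2 + 1 = 60 − 6/2 + 1 = 58.

58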